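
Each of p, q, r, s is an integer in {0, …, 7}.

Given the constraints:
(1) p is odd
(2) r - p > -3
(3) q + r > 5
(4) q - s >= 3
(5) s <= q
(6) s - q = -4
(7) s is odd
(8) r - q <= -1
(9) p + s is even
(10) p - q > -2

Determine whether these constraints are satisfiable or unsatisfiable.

The assignment p = 5, q = 5, r = 3, s = 1 works:
  constraint 2 holds since r - p = -2.
  constraint 3 holds since q + r = 8.
  constraint 4 holds since q - s = 4.
The rest check out directly.

Satisfiable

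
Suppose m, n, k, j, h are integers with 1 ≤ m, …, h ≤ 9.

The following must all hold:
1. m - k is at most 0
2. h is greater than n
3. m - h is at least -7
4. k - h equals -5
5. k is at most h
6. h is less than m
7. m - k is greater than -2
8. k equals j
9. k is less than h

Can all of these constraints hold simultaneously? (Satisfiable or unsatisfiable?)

Unsatisfiable

Constraints 1, 5, and 6 give m ≤ k, k ≤ h, h < m. Chaining: m ≤ k ≤ h < m, which forces m < m — impossible.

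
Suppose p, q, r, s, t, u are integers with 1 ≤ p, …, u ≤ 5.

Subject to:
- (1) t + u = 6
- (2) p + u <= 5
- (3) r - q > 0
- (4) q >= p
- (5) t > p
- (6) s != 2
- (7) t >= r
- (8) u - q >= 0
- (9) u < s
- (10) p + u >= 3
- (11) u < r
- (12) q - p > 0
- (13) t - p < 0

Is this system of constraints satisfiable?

Unsatisfiable

Constraints 7, 8, 11, 12, and 13 give q ≤ u, u < r, r ≤ t, t < p, p < q. Chaining: q ≤ u < r ≤ t < p < q, which forces q < q — impossible.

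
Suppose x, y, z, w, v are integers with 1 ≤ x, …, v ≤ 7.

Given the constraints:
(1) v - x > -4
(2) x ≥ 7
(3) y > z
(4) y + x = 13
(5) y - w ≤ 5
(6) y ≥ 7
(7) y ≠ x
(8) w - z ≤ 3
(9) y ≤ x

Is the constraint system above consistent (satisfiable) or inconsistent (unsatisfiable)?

Unsatisfiable

From constraint 6: y ≥ 7. From constraint 2: x ≥ 7. Hence y + x ≥ 14. But constraint 4 requires y + x = 13, and 13 < 14. Contradiction.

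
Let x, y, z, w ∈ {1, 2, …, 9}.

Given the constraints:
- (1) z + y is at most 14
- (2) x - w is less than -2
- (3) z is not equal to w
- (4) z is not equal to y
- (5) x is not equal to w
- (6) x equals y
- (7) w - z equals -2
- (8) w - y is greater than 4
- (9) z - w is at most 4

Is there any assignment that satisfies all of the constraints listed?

Satisfiable

One satisfying assignment is x = 2, y = 2, z = 9, w = 7.
For the less obvious constraints — constraint 1: z + y = 11; constraint 2: x - w = -5 — and the others hold by inspection.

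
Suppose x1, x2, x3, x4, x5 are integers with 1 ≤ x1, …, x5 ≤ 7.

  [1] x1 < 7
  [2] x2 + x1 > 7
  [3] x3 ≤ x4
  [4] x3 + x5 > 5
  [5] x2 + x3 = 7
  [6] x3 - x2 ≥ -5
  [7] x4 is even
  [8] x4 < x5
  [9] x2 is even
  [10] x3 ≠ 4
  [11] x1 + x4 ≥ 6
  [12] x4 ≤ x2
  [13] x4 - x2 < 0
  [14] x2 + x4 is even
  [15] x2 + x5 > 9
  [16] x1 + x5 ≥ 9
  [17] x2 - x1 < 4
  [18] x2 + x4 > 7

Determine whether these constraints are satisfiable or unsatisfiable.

Satisfiable

One satisfying assignment is x1 = 4, x2 = 6, x3 = 1, x4 = 4, x5 = 5.
For the less obvious constraints — constraint 2: x2 + x1 = 10; constraint 4: x3 + x5 = 6 — and the others hold by inspection.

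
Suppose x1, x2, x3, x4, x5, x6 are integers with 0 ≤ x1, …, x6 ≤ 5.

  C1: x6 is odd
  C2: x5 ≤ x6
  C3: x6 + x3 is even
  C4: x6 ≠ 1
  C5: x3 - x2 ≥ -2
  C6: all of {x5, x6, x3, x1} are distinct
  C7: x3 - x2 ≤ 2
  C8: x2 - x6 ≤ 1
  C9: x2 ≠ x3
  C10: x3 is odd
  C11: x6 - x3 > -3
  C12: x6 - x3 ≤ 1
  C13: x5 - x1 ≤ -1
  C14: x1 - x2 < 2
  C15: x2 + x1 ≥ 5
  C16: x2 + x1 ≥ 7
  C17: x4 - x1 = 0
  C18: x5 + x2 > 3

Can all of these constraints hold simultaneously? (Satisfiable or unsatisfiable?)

Take x1 = 4, x2 = 4, x3 = 5, x4 = 4, x5 = 0, x6 = 3. Then constraint 5: x3 - x2 = 1; constraint 7: x3 - x2 = 1; constraint 8: x2 - x6 = 1, and every other listed constraint is also met.

Satisfiable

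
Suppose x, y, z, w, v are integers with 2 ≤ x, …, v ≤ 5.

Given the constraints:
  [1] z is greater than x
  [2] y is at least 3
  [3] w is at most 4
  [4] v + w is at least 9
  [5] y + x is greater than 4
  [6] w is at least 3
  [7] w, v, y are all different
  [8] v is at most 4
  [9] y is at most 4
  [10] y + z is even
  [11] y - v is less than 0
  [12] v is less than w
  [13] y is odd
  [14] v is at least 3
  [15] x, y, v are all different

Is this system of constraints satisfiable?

Constraints 2, 3, 6, 8, 9, and 14 confine each of w, v, y to the 2 values {3, 4}.
Constraint 7 requires all 3 of them to be distinct, but only 2 values are available — impossible by the pigeonhole principle.

Unsatisfiable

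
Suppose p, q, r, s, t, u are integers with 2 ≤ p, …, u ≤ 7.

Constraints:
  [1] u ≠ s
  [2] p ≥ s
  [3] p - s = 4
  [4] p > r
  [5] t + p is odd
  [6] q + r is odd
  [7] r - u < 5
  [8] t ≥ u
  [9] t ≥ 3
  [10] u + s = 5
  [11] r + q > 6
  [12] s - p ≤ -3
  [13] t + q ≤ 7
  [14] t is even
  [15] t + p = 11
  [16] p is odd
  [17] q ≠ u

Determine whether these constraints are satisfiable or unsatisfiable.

One satisfying assignment is p = 7, q = 3, r = 6, s = 3, t = 4, u = 2.
For the less obvious constraints — constraint 3: p - s = 4; constraint 7: r - u = 4 — and the others hold by inspection.

Satisfiable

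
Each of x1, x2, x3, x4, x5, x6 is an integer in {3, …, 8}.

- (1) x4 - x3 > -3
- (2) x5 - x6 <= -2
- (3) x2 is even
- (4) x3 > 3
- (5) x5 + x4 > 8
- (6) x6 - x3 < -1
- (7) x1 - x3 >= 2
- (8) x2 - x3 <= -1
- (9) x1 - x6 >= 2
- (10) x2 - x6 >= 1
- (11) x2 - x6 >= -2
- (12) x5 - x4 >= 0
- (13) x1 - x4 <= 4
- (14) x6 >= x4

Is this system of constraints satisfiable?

Unsatisfiable

Constraints 2, 7, 8, 10, 12, and 13 give x6 − x5 ≥ 2, x5 − x4 ≥ 0, x4 − x1 ≥ -4, x1 − x3 ≥ 2, x3 − x2 ≥ 1, x2 − x6 ≥ 1.
Adding all 6 inequalities: the left sides telescope to 0, and the right sides sum to 2 + 0 + (-4) + 2 + 1 + 1 = 2. So 0 ≥ 2, which is false.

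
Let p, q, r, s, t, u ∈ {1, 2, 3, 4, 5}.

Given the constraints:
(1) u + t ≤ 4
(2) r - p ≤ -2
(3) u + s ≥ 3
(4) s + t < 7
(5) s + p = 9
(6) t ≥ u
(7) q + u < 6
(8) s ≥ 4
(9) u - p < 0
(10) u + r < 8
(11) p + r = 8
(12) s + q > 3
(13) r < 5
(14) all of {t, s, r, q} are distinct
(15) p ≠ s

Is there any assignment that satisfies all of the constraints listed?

Setting (p, q, r, s, t, u) = (5, 1, 3, 4, 2, 2) satisfies everything: constraint 1: u + t = 4; constraint 2: r - p = -2; constraint 3: u + s = 6, and the others follow.

Satisfiable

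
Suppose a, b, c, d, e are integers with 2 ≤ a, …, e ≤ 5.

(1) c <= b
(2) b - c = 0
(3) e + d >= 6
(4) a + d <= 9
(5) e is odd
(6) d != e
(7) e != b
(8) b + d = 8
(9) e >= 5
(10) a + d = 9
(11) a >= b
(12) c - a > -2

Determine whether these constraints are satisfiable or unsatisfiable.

Try a = 5, b = 4, c = 4, d = 4, e = 5.
Check constraint 2: b - c = 0; constraint 3: e + d = 9; constraint 4: a + d = 9. The remaining constraints are straightforward to verify.

Satisfiable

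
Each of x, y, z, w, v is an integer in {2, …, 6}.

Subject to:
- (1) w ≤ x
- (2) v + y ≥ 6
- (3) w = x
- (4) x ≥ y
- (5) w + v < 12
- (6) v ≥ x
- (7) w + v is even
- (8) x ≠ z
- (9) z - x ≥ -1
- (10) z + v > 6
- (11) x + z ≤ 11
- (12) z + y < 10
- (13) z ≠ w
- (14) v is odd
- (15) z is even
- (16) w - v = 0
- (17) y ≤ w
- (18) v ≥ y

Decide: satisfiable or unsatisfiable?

Take x = 5, y = 4, z = 4, w = 5, v = 5. Then constraint 2: v + y = 9; constraint 5: w + v = 10, and every other listed constraint is also met.

Satisfiable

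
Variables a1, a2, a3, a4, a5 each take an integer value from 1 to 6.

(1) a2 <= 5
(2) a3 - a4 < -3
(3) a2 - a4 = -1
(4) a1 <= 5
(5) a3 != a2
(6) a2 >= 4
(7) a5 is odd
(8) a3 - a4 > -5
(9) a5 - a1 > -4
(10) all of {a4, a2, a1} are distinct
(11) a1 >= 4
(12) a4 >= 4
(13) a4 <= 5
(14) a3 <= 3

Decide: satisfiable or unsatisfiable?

Constraints 1, 4, 6, 11, 12, and 13 confine each of a4, a2, a1 to the 2 values {4, 5}.
Constraint 10 requires all 3 of them to be distinct, but only 2 values are available — impossible by the pigeonhole principle.

Unsatisfiable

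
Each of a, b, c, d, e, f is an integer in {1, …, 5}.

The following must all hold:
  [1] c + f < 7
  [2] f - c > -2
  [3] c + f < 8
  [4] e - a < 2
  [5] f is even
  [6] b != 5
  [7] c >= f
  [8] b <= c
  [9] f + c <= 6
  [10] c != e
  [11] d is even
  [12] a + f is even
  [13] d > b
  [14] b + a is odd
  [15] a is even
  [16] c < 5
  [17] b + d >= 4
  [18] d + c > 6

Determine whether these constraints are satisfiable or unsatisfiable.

Satisfiable

Try a = 4, b = 1, c = 3, d = 4, e = 4, f = 2.
Check constraint 1: c + f = 5; constraint 2: f - c = -1; constraint 3: c + f = 5. The remaining constraints are straightforward to verify.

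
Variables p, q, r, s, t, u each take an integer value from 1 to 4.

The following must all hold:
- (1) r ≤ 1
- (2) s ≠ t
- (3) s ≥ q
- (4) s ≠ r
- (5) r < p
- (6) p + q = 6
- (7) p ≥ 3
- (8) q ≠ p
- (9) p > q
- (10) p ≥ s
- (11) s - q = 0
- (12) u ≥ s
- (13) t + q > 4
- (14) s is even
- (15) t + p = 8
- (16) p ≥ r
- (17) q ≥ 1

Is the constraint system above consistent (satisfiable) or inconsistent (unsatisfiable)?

The assignment p = 4, q = 2, r = 1, s = 2, t = 4, u = 4 works:
  constraint 6 holds since p + q = 6.
  constraint 11 holds since s - q = 0.
  constraint 13 holds since t + q = 6.
The rest check out directly.

Satisfiable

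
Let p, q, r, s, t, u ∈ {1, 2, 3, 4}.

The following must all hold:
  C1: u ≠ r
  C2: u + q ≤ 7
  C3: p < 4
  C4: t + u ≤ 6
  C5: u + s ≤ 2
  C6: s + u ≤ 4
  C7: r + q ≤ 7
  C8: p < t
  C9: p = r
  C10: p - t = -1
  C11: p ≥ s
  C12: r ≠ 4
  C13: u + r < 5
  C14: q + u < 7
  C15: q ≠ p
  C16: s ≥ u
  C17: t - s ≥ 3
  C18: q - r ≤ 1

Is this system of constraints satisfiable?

Try p = 3, q = 4, r = 3, s = 1, t = 4, u = 1.
Check constraint 2: u + q = 5; constraint 4: t + u = 5. The remaining constraints are straightforward to verify.

Satisfiable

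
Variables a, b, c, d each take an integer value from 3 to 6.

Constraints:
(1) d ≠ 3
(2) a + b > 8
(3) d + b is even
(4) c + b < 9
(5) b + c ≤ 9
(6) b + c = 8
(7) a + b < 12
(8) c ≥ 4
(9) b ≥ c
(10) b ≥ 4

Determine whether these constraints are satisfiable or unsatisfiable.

Satisfiable

Take a = 6, b = 4, c = 4, d = 4. Then constraint 2: a + b = 10; constraint 4: c + b = 8; constraint 5: b + c = 8, and every other listed constraint is also met.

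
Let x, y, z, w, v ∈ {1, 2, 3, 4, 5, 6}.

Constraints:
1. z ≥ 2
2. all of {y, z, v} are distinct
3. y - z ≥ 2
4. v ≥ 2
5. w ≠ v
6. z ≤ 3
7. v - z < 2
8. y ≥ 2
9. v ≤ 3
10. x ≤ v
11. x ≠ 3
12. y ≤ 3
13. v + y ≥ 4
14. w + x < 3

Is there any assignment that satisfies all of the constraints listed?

Unsatisfiable

Constraints 1, 4, 6, 8, 9, and 12 confine each of y, z, v to the 2 values {2, 3}.
Constraint 2 requires all 3 of them to be distinct, but only 2 values are available — impossible by the pigeonhole principle.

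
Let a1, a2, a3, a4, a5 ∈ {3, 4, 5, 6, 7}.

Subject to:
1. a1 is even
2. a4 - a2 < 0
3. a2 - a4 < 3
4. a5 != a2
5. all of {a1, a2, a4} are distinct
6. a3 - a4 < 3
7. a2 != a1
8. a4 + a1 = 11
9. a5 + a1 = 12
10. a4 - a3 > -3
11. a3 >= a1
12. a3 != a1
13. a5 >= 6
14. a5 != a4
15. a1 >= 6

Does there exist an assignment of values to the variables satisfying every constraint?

Take a1 = 6, a2 = 7, a3 = 7, a4 = 5, a5 = 6. Then constraint 2: a4 - a2 = -2; constraint 3: a2 - a4 = 2, and every other listed constraint is also met.

Satisfiable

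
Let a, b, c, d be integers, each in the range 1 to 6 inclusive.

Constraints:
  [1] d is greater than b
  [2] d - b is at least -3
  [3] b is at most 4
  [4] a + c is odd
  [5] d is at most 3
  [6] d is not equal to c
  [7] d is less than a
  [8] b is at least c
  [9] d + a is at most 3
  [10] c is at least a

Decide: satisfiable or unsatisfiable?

Unsatisfiable

Constraints 1, 7, 8, and 10 give a ≤ c, c ≤ b, b < d, d < a. Chaining: a ≤ c ≤ b < d < a, which forces a < a — impossible.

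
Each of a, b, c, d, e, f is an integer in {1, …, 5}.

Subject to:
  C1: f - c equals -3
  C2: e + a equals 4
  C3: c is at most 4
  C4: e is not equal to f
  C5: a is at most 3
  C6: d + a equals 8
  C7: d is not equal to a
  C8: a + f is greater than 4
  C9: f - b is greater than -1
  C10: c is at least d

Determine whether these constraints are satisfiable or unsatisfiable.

From constraints 3 and 10: d ≤ c ≤ 4. From constraint 5: a ≤ 3. Hence d + a ≤ 7. But constraint 6 requires d + a = 8, and 8 > 7. Contradiction.

Unsatisfiable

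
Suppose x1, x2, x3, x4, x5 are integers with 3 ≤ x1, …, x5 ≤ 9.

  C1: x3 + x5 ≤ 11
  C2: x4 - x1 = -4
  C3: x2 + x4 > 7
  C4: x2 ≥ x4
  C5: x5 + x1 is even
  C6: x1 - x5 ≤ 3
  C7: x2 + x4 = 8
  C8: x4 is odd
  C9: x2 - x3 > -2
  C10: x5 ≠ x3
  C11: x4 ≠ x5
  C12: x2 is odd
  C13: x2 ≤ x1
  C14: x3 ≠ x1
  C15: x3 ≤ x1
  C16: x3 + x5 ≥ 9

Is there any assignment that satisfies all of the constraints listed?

Try x1 = 7, x2 = 5, x3 = 4, x4 = 3, x5 = 7.
Check constraint 1: x3 + x5 = 11; constraint 2: x4 - x1 = -4; constraint 3: x2 + x4 = 8. The remaining constraints are straightforward to verify.

Satisfiable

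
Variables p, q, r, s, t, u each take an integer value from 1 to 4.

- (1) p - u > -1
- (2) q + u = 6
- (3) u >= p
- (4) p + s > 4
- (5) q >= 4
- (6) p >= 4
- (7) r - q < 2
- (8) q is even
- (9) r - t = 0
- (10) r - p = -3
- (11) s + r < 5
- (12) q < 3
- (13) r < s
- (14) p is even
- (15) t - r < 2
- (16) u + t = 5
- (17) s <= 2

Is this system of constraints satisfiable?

From constraint 5: q ≥ 4. From constraints 3 and 6: u ≥ p ≥ 4. Hence q + u ≥ 8. But constraint 2 requires q + u = 6, and 6 < 8. Contradiction.

Unsatisfiable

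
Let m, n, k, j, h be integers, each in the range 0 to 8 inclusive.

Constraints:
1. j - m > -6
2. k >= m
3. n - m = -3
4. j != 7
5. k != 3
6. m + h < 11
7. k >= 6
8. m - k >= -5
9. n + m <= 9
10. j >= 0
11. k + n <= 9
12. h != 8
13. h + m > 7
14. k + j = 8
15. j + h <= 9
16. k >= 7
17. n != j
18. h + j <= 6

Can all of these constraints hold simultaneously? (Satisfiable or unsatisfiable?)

Satisfiable

Setting (m, n, k, j, h) = (5, 2, 7, 1, 5) satisfies everything: constraint 1: j - m = -4; constraint 3: n - m = -3, and the others follow.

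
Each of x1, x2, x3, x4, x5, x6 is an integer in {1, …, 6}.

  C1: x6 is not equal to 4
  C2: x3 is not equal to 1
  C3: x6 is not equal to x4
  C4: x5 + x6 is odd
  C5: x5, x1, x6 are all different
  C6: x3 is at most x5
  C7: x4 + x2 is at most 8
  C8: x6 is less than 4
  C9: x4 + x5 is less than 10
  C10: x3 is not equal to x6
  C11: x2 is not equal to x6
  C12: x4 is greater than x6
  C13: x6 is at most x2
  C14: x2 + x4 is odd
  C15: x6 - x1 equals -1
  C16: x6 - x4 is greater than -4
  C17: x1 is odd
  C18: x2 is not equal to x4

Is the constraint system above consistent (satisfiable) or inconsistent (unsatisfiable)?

Satisfiable

The assignment x1 = 3, x2 = 4, x3 = 3, x4 = 3, x5 = 5, x6 = 2 works:
  constraint 7 holds since x4 + x2 = 7.
  constraint 9 holds since x4 + x5 = 8.
  constraint 15 holds since x6 - x1 = -1.
The rest check out directly.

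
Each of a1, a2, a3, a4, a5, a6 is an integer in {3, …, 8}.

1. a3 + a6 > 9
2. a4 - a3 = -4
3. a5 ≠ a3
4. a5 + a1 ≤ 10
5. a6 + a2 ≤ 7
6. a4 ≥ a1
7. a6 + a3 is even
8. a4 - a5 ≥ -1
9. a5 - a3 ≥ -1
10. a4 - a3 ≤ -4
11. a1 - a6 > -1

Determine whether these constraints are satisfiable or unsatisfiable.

Constraints 8, 9, and 10 give a4 − a5 ≥ -1, a5 − a3 ≥ -1, a3 − a4 ≥ 4.
Adding all 3 inequalities: the left sides telescope to 0, and the right sides sum to (-1) + (-1) + 4 = 2. So 0 ≥ 2, which is false.

Unsatisfiable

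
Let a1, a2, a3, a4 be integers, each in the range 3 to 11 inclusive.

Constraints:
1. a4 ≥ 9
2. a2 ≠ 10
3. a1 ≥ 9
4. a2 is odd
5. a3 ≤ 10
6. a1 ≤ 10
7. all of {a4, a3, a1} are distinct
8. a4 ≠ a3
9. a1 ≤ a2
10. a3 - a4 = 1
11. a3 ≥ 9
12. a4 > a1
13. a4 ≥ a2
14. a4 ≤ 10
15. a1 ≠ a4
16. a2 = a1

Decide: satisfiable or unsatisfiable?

Constraints 1, 3, 5, 6, 11, and 14 confine each of a4, a3, a1 to the 2 values {9, 10}.
Constraint 7 requires all 3 of them to be distinct, but only 2 values are available — impossible by the pigeonhole principle.

Unsatisfiable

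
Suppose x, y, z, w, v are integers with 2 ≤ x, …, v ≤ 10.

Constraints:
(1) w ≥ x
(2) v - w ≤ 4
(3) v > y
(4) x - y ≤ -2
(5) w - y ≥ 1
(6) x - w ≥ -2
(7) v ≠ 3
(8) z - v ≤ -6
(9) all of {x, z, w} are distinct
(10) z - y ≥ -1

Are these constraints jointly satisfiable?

Unsatisfiable

Constraints 2, 4, 6, 8, and 10 give w − v ≥ -4, v − z ≥ 6, z − y ≥ -1, y − x ≥ 2, x − w ≥ -2.
Adding all 5 inequalities: the left sides telescope to 0, and the right sides sum to (-4) + 6 + (-1) + 2 + (-2) = 1. So 0 ≥ 1, which is false.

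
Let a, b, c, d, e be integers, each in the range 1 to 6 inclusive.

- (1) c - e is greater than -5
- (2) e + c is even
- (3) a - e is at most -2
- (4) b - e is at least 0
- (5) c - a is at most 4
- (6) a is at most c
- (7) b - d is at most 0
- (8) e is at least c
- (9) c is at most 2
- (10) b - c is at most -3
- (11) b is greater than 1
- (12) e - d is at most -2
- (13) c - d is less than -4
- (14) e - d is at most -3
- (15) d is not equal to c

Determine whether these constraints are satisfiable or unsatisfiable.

Unsatisfiable

Constraints 3, 4, 5, and 10 give e − a ≥ 2, a − c ≥ -4, c − b ≥ 3, b − e ≥ 0.
Adding all 4 inequalities: the left sides telescope to 0, and the right sides sum to 2 + (-4) + 3 + 0 = 1. So 0 ≥ 1, which is false.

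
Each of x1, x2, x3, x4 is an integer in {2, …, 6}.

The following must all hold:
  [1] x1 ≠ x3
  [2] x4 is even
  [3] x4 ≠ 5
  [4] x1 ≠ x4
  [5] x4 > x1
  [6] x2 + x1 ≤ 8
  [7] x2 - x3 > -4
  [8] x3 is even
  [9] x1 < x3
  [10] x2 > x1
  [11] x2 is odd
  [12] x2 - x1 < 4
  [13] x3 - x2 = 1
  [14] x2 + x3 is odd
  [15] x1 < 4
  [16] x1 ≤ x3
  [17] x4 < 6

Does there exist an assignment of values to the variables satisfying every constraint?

Satisfiable

The assignment x1 = 2, x2 = 3, x3 = 4, x4 = 4 works:
  constraint 6 holds since x2 + x1 = 5.
  constraint 7 holds since x2 - x3 = -1.
The rest check out directly.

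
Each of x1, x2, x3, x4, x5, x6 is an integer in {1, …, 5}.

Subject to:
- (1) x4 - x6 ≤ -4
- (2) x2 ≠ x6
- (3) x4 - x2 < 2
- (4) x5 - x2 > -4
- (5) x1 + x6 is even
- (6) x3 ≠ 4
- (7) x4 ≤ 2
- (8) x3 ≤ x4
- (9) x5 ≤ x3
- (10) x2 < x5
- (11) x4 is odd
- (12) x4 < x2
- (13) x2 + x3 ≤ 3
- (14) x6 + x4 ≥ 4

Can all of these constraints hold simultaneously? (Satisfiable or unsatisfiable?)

Unsatisfiable

Constraints 8, 9, 10, and 12 give x5 ≤ x3, x3 ≤ x4, x4 < x2, x2 < x5. Chaining: x5 ≤ x3 ≤ x4 < x2 < x5, which forces x5 < x5 — impossible.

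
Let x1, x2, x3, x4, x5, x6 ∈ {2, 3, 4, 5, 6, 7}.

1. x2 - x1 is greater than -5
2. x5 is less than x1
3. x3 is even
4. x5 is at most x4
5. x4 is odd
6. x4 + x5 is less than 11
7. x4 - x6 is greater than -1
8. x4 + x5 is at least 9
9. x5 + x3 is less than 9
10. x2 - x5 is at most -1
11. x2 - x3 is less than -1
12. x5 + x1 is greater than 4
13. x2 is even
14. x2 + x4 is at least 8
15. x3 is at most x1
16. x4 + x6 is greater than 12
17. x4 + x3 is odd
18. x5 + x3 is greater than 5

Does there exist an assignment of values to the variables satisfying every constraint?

Satisfiable

Try x1 = 4, x2 = 2, x3 = 4, x4 = 7, x5 = 3, x6 = 7.
Check constraint 1: x2 - x1 = -2; constraint 6: x4 + x5 = 10. The remaining constraints are straightforward to verify.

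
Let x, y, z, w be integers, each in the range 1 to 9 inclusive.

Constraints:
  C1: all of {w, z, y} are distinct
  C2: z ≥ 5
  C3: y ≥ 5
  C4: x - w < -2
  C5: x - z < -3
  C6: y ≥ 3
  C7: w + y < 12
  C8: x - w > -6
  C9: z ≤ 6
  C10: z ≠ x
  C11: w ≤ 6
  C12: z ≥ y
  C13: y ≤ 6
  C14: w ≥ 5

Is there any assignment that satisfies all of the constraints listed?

Unsatisfiable

Constraints 2, 3, 9, 11, 13, and 14 confine each of w, z, y to the 2 values {5, 6}.
Constraint 1 requires all 3 of them to be distinct, but only 2 values are available — impossible by the pigeonhole principle.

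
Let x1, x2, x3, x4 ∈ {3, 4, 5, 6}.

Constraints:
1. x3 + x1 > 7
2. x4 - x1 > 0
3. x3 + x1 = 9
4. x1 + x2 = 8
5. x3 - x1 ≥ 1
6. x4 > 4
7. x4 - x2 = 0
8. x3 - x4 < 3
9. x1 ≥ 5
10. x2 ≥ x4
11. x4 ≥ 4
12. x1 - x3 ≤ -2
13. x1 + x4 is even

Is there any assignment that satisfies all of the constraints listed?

Unsatisfiable

From constraint 9: x1 ≥ 5. From constraints 10 and 11: x2 ≥ x4 ≥ 4. Hence x1 + x2 ≥ 9. But constraint 4 requires x1 + x2 = 8, and 8 < 9. Contradiction.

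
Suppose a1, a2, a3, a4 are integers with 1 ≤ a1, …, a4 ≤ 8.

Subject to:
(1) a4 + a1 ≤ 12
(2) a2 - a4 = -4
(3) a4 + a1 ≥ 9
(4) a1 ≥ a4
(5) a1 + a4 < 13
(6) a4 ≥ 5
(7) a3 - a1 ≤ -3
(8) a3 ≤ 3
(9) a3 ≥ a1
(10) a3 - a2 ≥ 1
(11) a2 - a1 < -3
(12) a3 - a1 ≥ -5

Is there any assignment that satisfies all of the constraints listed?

From constraints 4 and 6: a1 ≥ a4 and a4 ≥ 5, so a1 ≥ 5. From constraints 8 and 9: a1 ≤ a3 and a3 ≤ 3, so a1 ≤ 3. But 3 < 5, so no value of a1 works.

Unsatisfiable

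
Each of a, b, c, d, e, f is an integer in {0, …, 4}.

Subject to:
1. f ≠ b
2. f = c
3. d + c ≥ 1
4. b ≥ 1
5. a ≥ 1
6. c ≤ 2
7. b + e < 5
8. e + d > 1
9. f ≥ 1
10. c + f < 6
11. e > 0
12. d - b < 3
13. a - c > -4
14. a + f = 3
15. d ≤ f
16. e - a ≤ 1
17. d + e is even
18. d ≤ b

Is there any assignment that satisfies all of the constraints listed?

Satisfiable

Take a = 1, b = 1, c = 2, d = 1, e = 1, f = 2. Then constraint 3: d + c = 3; constraint 7: b + e = 2; constraint 8: e + d = 2, and every other listed constraint is also met.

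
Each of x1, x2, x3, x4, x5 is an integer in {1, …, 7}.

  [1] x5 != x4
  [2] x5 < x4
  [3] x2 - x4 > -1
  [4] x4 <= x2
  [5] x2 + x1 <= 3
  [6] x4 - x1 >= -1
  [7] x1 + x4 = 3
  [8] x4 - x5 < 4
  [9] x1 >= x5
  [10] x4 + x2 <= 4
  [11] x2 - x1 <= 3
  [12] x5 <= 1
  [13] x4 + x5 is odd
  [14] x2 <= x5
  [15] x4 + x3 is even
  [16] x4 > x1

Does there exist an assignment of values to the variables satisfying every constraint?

Constraints 4, 9, 14, and 16 give x4 ≤ x2, x2 ≤ x5, x5 ≤ x1, x1 < x4. Chaining: x4 ≤ x2 ≤ x5 ≤ x1 < x4, which forces x4 < x4 — impossible.

Unsatisfiable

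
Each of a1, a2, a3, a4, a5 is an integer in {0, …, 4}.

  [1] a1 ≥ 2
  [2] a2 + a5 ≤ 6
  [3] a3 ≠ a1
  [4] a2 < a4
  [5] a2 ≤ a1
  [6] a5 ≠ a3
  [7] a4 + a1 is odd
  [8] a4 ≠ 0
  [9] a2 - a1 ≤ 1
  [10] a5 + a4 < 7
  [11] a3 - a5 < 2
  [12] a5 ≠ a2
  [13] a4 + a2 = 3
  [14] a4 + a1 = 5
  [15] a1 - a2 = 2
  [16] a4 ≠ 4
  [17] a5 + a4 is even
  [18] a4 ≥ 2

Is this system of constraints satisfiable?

One satisfying assignment is a1 = 2, a2 = 0, a3 = 4, a4 = 3, a5 = 3.
For the less obvious constraints — constraint 2: a2 + a5 = 3; constraint 9: a2 - a1 = -2 — and the others hold by inspection.

Satisfiable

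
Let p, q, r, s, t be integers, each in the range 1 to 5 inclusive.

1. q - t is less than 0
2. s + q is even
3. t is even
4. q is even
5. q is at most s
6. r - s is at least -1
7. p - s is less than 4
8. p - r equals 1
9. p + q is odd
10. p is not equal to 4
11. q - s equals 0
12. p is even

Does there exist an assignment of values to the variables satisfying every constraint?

Unsatisfiable

Constraint 12 makes p even and constraint 4 makes q even, so p + q must be even. Constraint 9 says p + q is odd — contradiction.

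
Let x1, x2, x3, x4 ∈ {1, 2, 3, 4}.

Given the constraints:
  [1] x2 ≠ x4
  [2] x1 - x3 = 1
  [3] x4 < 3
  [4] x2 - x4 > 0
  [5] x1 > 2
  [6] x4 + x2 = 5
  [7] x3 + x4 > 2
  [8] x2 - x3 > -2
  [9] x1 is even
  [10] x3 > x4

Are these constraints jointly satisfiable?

One satisfying assignment is x1 = 4, x2 = 4, x3 = 3, x4 = 1.
For the less obvious constraints — constraint 2: x1 - x3 = 1; constraint 4: x2 - x4 = 3; constraint 6: x4 + x2 = 5 — and the others hold by inspection.

Satisfiable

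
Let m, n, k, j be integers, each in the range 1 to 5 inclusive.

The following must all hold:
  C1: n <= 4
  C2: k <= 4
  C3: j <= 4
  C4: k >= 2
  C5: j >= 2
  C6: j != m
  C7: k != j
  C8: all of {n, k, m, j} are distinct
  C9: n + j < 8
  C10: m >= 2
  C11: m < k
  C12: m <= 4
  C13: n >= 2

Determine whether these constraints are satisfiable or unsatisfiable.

Constraints 1, 2, 3, 4, 5, 10, 12, and 13 confine each of n, k, m, j to the 3 values {2, …, 4}.
Constraint 8 requires all 4 of them to be distinct, but only 3 values are available — impossible by the pigeonhole principle.

Unsatisfiable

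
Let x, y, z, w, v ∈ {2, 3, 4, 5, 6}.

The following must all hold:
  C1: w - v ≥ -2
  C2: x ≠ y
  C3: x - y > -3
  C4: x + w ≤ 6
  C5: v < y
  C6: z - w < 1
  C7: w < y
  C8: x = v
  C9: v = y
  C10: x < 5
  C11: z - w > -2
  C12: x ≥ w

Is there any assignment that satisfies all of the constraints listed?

Unsatisfiable

From constraints 8 and 9, x = v = y, so x = y. But constraint 2 says x ≠ y. Contradiction.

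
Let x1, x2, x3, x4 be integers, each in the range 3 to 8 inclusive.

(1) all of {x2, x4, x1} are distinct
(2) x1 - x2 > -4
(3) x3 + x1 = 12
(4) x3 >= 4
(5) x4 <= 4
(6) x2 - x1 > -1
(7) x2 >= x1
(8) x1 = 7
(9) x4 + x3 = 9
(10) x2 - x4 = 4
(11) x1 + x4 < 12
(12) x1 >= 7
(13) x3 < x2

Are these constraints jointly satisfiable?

Satisfiable

Try x1 = 7, x2 = 8, x3 = 5, x4 = 4.
Check constraint 2: x1 - x2 = -1; constraint 3: x3 + x1 = 12; constraint 6: x2 - x1 = 1. The remaining constraints are straightforward to verify.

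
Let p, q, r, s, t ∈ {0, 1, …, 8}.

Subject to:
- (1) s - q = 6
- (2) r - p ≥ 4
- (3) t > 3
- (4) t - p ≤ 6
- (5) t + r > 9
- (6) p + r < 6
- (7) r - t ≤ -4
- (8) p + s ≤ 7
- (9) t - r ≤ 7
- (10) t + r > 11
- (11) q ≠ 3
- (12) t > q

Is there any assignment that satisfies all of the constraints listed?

Unsatisfiable

Constraints 2, 4, and 7 give p − t ≥ -6, t − r ≥ 4, r − p ≥ 4.
Adding all 3 inequalities: the left sides telescope to 0, and the right sides sum to (-6) + 4 + 4 = 2. So 0 ≥ 2, which is false.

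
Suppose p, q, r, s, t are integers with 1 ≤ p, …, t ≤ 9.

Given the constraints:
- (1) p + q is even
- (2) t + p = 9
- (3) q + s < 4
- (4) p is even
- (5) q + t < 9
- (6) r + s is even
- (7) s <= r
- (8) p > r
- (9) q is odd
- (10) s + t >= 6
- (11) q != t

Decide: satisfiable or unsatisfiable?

Constraint 4 makes p even and constraint 9 makes q odd, so p + q must be odd. Constraint 1 says p + q is even — contradiction.

Unsatisfiable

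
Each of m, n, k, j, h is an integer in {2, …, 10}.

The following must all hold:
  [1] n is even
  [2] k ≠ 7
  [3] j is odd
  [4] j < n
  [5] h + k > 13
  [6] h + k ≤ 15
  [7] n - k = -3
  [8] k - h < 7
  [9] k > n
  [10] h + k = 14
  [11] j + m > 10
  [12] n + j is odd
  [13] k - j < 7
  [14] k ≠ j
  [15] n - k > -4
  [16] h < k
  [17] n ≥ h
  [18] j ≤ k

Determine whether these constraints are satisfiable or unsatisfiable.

Try m = 9, n = 6, k = 9, j = 3, h = 5.
Check constraint 5: h + k = 14; constraint 6: h + k = 14. The remaining constraints are straightforward to verify.

Satisfiable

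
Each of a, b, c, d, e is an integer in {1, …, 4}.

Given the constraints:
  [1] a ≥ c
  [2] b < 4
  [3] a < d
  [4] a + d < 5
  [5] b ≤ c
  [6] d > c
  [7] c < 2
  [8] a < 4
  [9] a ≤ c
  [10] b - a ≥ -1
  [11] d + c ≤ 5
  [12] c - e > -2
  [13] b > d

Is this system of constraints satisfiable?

Constraints 1, 3, 5, and 13 give b ≤ c, c ≤ a, a < d, d < b. Chaining: b ≤ c ≤ a < d < b, which forces b < b — impossible.

Unsatisfiable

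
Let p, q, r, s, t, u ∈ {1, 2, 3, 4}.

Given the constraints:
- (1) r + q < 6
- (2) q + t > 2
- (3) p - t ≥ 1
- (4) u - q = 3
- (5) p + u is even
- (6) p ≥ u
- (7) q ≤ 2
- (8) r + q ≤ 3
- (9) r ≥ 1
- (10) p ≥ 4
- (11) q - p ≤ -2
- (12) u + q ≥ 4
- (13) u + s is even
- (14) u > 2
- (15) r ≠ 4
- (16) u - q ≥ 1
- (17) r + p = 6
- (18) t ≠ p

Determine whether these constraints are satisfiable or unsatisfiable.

Satisfiable

One satisfying assignment is p = 4, q = 1, r = 2, s = 4, t = 2, u = 4.
For the less obvious constraints — constraint 1: r + q = 3; constraint 2: q + t = 3 — and the others hold by inspection.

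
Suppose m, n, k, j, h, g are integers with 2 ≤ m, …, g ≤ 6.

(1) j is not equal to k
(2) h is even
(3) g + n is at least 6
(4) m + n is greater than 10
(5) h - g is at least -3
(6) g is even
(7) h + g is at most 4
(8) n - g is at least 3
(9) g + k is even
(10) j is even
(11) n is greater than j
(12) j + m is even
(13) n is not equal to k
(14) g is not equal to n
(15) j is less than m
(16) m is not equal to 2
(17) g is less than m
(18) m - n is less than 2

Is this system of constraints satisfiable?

Satisfiable

One satisfying assignment is m = 6, n = 5, k = 6, j = 4, h = 2, g = 2.
For the less obvious constraints — constraint 3: g + n = 7; constraint 4: m + n = 11 — and the others hold by inspection.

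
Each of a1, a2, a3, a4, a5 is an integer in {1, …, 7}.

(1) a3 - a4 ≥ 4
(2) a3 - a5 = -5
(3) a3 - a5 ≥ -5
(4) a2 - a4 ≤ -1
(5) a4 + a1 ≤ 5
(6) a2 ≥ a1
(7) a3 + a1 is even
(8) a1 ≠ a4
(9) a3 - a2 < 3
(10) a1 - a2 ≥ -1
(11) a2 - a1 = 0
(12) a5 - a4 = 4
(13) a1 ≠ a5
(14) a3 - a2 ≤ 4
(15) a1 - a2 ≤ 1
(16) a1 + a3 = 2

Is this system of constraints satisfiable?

Constraints 1, 4, and 14 give a4 − a2 ≥ 1, a2 − a3 ≥ -4, a3 − a4 ≥ 4.
Adding all 3 inequalities: the left sides telescope to 0, and the right sides sum to 1 + (-4) + 4 = 1. So 0 ≥ 1, which is false.

Unsatisfiable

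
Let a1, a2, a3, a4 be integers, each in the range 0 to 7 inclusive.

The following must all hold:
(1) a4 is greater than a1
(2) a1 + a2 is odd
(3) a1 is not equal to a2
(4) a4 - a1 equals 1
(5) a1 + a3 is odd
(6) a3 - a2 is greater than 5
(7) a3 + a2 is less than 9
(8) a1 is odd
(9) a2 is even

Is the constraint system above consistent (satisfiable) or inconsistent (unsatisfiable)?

Satisfiable

One satisfying assignment is a1 = 1, a2 = 0, a3 = 6, a4 = 2.
For the less obvious constraints — constraint 4: a4 - a1 = 1; constraint 6: a3 - a2 = 6; constraint 7: a3 + a2 = 6 — and the others hold by inspection.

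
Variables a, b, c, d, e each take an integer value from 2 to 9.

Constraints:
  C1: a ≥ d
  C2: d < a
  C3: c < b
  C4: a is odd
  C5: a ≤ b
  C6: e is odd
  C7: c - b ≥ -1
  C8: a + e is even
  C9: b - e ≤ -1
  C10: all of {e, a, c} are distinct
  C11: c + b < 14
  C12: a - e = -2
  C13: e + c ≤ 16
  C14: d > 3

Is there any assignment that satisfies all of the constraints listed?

One satisfying assignment is a = 7, b = 7, c = 6, d = 4, e = 9.
For the less obvious constraints — constraint 7: c - b = -1; constraint 9: b - e = -2 — and the others hold by inspection.

Satisfiable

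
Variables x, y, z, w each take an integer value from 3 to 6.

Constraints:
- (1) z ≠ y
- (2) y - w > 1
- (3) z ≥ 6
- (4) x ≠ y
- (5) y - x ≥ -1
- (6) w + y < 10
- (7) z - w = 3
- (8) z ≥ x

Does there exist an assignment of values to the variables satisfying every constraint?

Setting (x, y, z, w) = (3, 5, 6, 3) satisfies everything: constraint 2: y - w = 2; constraint 5: y - x = 2, and the others follow.

Satisfiable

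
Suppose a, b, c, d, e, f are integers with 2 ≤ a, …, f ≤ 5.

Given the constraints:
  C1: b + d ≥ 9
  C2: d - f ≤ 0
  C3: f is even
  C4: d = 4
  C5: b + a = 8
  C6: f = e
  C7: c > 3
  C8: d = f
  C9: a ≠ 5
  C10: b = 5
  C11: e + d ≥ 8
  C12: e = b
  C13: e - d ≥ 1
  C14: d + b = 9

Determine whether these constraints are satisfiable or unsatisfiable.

Constraint 4 fixes d = 4 and constraint 10 fixes b = 5. Constraints 6, 8, and 12 give d = f = e = b, so d = b. But 4 ≠ 5 — contradiction.

Unsatisfiable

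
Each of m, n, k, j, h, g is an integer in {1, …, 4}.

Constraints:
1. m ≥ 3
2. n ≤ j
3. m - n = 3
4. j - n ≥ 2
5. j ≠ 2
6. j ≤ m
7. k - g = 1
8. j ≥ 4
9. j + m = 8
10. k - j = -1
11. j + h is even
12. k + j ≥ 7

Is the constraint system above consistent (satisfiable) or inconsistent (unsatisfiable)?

Take m = 4, n = 1, k = 3, j = 4, h = 2, g = 2. Then constraint 3: m - n = 3; constraint 4: j - n = 3, and every other listed constraint is also met.

Satisfiable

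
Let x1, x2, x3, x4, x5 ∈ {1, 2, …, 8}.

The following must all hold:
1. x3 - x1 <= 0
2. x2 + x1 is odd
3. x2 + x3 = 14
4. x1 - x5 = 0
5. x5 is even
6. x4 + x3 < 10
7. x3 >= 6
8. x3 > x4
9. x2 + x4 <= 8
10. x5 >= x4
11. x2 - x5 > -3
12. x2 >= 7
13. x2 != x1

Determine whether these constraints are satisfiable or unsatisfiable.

Satisfiable

One satisfying assignment is x1 = 8, x2 = 7, x3 = 7, x4 = 1, x5 = 8.
For the less obvious constraints — constraint 1: x3 - x1 = -1; constraint 3: x2 + x3 = 14 — and the others hold by inspection.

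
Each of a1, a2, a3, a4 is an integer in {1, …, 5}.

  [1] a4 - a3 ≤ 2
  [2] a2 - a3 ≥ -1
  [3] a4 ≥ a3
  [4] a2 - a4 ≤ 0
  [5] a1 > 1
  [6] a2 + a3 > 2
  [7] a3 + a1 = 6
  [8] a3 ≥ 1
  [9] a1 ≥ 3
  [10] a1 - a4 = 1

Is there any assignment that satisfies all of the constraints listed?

Take a1 = 4, a2 = 1, a3 = 2, a4 = 3. Then constraint 1: a4 - a3 = 1; constraint 2: a2 - a3 = -1; constraint 4: a2 - a4 = -2, and every other listed constraint is also met.

Satisfiable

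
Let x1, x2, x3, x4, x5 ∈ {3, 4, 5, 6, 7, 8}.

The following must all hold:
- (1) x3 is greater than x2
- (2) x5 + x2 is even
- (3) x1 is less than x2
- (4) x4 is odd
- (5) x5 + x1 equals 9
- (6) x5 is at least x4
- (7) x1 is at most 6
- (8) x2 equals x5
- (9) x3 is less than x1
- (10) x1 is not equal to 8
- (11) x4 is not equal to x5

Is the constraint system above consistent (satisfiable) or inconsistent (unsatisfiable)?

Unsatisfiable

Constraints 1, 3, and 9 give x1 < x2, x2 < x3, x3 < x1. Chaining: x1 < x2 < x3 < x1, which forces x1 < x1 — impossible.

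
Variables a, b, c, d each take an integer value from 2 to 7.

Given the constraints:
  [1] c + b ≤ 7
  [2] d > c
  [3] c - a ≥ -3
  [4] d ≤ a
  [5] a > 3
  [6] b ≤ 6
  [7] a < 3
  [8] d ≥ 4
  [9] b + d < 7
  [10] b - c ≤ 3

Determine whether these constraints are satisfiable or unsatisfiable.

From constraints 4 and 8: a ≥ d and d ≥ 4, so a ≥ 4. From constraint 7: a ≤ 2. But 2 < 4, so no value of a works.

Unsatisfiable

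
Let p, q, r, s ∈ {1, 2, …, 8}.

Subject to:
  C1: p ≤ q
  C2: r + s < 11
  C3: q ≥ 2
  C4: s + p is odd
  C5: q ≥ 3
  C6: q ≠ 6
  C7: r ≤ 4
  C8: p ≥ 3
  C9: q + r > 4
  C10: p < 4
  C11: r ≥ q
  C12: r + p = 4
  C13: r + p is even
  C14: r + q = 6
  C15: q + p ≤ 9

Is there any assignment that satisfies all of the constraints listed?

Unsatisfiable

From constraints 5 and 11: r ≥ q ≥ 3. From constraint 8: p ≥ 3. Hence r + p ≥ 6. But constraint 12 requires r + p = 4, and 4 < 6. Contradiction.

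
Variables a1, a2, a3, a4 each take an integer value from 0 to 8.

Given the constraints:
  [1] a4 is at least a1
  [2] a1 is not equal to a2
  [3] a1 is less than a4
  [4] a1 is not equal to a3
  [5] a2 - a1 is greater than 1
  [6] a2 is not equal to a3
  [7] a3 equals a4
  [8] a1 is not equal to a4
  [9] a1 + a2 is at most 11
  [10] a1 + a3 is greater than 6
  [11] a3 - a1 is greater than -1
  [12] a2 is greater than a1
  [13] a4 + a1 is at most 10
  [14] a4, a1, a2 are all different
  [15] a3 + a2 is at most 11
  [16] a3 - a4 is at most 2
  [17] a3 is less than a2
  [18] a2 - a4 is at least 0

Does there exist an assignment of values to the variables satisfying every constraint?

Try a1 = 3, a2 = 6, a3 = 5, a4 = 5.
Check constraint 5: a2 - a1 = 3; constraint 9: a1 + a2 = 9. The remaining constraints are straightforward to verify.

Satisfiable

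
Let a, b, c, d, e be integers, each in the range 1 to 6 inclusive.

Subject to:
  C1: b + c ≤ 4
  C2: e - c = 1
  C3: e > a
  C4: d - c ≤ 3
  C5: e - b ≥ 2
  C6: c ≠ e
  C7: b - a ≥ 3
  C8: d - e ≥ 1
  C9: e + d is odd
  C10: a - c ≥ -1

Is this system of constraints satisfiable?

Unsatisfiable

Constraints 4, 5, 7, 8, and 10 give a − c ≥ -1, c − d ≥ -3, d − e ≥ 1, e − b ≥ 2, b − a ≥ 3.
Adding all 5 inequalities: the left sides telescope to 0, and the right sides sum to (-1) + (-3) + 1 + 2 + 3 = 2. So 0 ≥ 2, which is false.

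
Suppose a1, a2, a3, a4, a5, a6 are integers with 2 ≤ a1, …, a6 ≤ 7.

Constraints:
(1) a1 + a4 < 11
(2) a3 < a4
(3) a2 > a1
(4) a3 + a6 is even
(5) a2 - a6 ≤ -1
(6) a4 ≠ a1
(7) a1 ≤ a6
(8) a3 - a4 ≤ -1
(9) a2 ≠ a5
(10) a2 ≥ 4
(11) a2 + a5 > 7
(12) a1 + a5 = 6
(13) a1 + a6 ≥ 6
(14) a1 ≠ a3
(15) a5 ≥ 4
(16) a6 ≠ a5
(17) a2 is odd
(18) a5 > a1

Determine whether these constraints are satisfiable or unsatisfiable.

Take a1 = 2, a2 = 5, a3 = 4, a4 = 6, a5 = 4, a6 = 6. Then constraint 1: a1 + a4 = 8; constraint 5: a2 - a6 = -1; constraint 8: a3 - a4 = -2, and every other listed constraint is also met.

Satisfiable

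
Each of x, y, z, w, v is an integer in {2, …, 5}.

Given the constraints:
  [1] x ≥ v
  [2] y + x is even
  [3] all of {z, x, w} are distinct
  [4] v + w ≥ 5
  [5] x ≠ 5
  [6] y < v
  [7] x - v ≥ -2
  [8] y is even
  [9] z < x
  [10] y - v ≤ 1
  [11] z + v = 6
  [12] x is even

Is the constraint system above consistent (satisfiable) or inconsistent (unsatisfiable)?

Take x = 4, y = 2, z = 3, w = 5, v = 3. Then constraint 4: v + w = 8; constraint 7: x - v = 1, and every other listed constraint is also met.

Satisfiable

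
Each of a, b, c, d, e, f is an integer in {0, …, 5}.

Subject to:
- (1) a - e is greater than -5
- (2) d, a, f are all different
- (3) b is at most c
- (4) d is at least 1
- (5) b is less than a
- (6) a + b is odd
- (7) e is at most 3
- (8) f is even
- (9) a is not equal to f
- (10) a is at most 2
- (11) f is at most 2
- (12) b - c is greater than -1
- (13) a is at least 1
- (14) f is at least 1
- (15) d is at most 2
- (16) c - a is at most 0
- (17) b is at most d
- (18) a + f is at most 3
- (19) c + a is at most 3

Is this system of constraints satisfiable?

Unsatisfiable

Constraints 4, 10, 11, 13, 14, and 15 confine each of d, a, f to the 2 values {1, 2}.
Constraint 2 requires all 3 of them to be distinct, but only 2 values are available — impossible by the pigeonhole principle.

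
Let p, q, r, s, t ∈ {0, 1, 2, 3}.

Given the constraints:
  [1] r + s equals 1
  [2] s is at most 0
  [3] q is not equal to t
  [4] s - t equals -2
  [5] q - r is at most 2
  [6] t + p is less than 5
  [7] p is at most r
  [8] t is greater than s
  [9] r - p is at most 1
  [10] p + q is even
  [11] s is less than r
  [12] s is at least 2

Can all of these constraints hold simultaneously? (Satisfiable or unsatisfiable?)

From constraint 12: s ≥ 2. From constraint 2: s ≤ 0. But 0 < 2, so no value of s works.

Unsatisfiable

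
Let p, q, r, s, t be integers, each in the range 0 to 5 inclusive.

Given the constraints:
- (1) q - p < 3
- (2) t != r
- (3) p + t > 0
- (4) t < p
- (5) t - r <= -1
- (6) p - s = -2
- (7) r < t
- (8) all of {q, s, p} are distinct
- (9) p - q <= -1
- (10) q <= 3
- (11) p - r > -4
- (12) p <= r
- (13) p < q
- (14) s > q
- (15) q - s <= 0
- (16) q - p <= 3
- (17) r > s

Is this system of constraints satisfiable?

Unsatisfiable

Constraints 4, 7, 13, 14, and 17 give t < p, p < q, q < s, s < r, r < t. Chaining: t < p < q < s < r < t, which forces t < t — impossible.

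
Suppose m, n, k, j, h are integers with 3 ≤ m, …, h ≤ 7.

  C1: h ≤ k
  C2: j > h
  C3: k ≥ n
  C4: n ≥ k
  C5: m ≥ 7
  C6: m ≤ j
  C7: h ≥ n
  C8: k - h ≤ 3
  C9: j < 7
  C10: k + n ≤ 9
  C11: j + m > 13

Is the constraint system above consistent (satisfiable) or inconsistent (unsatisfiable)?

Unsatisfiable

From constraints 5 and 6: j ≥ m and m ≥ 7, so j ≥ 7. From constraint 9: j ≤ 6. But 6 < 7, so no value of j works.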